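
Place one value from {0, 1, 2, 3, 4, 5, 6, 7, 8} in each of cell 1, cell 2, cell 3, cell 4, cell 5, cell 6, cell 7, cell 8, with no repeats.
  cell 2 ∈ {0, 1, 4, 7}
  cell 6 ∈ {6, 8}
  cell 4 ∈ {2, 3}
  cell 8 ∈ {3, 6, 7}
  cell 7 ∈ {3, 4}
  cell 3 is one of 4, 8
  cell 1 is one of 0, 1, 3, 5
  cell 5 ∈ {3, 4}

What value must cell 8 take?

cell 5 and cell 7 between them cover only {3, 4} — a naked pair. Remove those values from cell 1, cell 2, cell 3, cell 4, cell 8.
cell 3 must be 8 (only option left). Strike 8 from cell 6.
cell 4 must be 2 (only option left).
That leaves cell 6 = 6. So cell 8 can't be 6.
So cell 8 = 7.

7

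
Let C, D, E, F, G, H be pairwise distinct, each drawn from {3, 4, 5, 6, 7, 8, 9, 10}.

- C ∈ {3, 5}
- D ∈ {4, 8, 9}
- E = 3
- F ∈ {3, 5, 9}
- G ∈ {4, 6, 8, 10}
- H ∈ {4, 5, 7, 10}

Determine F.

E's domain is down to {3}, so E = 3. So C, F can't be 3.
C must be 5 (only option left). Remove 5 from F, H.
So F = 9.

9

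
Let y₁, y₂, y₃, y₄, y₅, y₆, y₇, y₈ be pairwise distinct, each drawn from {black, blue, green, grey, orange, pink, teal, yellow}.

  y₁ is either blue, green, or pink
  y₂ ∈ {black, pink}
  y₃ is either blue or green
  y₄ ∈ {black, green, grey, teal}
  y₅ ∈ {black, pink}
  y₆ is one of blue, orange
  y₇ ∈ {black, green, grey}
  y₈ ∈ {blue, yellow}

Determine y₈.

The 8 variables together cover exactly {black, blue, green, grey, orange, pink, teal, yellow} — 8 values for 8 variables — and orange appears only in y₆'s list, so y₆ = orange.
The 7 still-open variables together cover exactly {black, blue, green, grey, pink, teal, yellow} — 7 values for 7 variables — and teal appears only in y₄'s list, so y₄ = teal.
Among the 6 still-open variables, grey fits only y₇ (and all 6 values in {black, blue, green, grey, pink, yellow} must be used), so y₇ = grey.
Among the 5 still-open variables, yellow fits only y₈ (and all 5 values in {black, blue, green, pink, yellow} must be used), so y₈ = yellow.

yellow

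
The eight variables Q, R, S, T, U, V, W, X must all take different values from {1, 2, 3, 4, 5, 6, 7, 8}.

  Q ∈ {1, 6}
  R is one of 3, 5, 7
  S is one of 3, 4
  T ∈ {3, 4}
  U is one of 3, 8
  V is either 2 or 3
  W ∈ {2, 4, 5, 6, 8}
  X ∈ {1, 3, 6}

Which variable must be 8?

U

The 8 variables together cover exactly {1, 2, 3, 4, 5, 6, 7, 8} — 8 values for 8 variables — and 7 appears only in R's list, so R = 7.
The 7 still-open variables together cover exactly {1, 2, 3, 4, 5, 6, 8} — 7 values for 7 variables — and 5 appears only in W's list, so W = 5.
The 6 still-open variables draw from only 6 values {1, 2, 3, 4, 6, 8}, so each is used; only V can be 2, hence V = 2.
The 5 still-open variables together cover exactly {1, 3, 4, 6, 8} — 5 values for 5 variables — and 8 appears only in U's list, so U = 8.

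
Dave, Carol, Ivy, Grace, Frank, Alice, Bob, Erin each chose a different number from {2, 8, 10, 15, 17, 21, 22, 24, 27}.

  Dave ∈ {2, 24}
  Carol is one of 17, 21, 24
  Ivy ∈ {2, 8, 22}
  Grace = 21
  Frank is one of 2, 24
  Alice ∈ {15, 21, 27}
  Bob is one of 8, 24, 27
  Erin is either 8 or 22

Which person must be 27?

Grace must be 21 (only option left). Eliminate 21 elsewhere: Carol, Alice.
The 7 still-open variables together cover exactly {2, 8, 15, 17, 22, 24, 27} — 7 values for 7 variables — and 15 appears only in Alice's list, so Alice = 15.
The 6 still-open variables draw from only 6 values {2, 8, 17, 22, 24, 27}, so each is used; only Carol can be 17, hence Carol = 17.
The 5 still-open variables draw from only 5 values {2, 8, 22, 24, 27}, so each is used; only Bob can be 27, hence Bob = 27.

Bob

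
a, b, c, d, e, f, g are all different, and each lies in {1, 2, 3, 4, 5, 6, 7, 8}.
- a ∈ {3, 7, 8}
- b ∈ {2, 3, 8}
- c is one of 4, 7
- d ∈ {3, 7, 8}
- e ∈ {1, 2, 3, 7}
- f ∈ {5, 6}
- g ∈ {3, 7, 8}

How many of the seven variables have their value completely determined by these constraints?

a, d, g between them cover only {3, 7, 8} — a naked triple. Remove those values from b, c, e.
That leaves b = 2. So e can't be 2.
That leaves c = 4.
e's domain is down to {1}, so e = 1.
Determined: b=2, c=4, e=1. The other variables each still have more than one consistent value. That makes 3.

3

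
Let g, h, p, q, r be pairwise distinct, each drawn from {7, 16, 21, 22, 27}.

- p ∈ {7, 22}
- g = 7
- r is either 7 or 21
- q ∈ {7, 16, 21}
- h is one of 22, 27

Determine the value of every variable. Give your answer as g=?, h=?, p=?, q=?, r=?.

g's domain is down to {7}, so g = 7. Remove 7 from p, q, r.
p must be 22 (only option left). Strike 22 from h.
r's domain is down to {21}, so r = 21. Remove 21 from q.
h has just one choice, so h = 27.
q's domain is down to {16}, so q = 16.

g=7, h=27, p=22, q=16, r=21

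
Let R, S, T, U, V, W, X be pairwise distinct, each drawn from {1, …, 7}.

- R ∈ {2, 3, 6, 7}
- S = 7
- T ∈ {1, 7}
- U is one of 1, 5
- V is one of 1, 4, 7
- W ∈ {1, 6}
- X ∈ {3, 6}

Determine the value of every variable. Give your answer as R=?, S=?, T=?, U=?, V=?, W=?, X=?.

R=2, S=7, T=1, U=5, V=4, W=6, X=3

S's domain is down to {7}, so S = 7. So R, T, V can't be 7.
T's domain is down to {1}, so T = 1. Remove 1 from U, V, W.
That leaves U = 5.
V's domain is down to {4}, so V = 4.
W's domain is down to {6}, so W = 6. Remove 6 from R, X.
X's domain is down to {3}, so X = 3. Eliminate 3 elsewhere: R.
R must be 2 (only option left).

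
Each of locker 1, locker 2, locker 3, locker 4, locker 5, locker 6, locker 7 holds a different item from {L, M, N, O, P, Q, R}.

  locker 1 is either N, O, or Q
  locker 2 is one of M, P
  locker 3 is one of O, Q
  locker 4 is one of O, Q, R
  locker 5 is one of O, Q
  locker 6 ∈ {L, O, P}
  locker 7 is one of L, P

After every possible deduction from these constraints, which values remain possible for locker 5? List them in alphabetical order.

O, Q

Among the 7 variables, M fits only locker 2 (and all 7 values in {L, M, N, O, P, Q, R} must be used), so locker 2 = M.
The 6 still-open variables together cover exactly {L, N, O, P, Q, R} — 6 values for 6 variables — and N appears only in locker 1's list, so locker 1 = N.
The 5 still-open variables draw from only 5 values {L, O, P, Q, R}, so each is used; only locker 4 can be R, hence locker 4 = R.
locker 3 and locker 5 share exactly the 2 values {O, Q}; by pigeonhole those values go to them, so strike O, Q from locker 6.
No further eliminations apply; locker 5 can still be any of O, Q.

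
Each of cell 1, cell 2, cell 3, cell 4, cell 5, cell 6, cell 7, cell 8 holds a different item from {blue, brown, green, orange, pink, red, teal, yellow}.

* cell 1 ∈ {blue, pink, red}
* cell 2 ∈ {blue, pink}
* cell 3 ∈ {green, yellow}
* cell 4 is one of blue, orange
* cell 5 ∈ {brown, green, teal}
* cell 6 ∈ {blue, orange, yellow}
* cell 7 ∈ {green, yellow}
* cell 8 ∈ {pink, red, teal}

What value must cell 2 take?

The 8 variables draw from only 8 values {blue, brown, green, orange, pink, red, teal, yellow}, so each is used; only cell 5 can be brown, hence cell 5 = brown.
The 7 still-open variables together cover exactly {blue, green, orange, pink, red, teal, yellow} — 7 values for 7 variables — and teal appears only in cell 8's list, so cell 8 = teal.
Among the 6 still-open variables, red fits only cell 1 (and all 6 values in {blue, green, orange, pink, red, yellow} must be used), so cell 1 = red.
The 5 still-open variables draw from only 5 values {blue, green, orange, pink, yellow}, so each is used; only cell 2 can be pink, hence cell 2 = pink.

pink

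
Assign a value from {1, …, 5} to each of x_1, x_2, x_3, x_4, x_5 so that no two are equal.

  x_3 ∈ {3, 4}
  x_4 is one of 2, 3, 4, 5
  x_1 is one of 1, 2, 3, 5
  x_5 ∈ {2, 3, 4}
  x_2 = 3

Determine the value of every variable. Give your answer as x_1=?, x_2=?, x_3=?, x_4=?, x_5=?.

x_2 has just one choice, so x_2 = 3. So x_1, x_3, x_4, x_5 can't be 3.
That leaves x_3 = 4. Strike 4 from x_4, x_5.
x_5 has just one choice, so x_5 = 2. Remove 2 from x_1, x_4.
That leaves x_4 = 5. Strike 5 from x_1.
x_1's domain is down to {1}, so x_1 = 1.

x_1=1, x_2=3, x_3=4, x_4=5, x_5=2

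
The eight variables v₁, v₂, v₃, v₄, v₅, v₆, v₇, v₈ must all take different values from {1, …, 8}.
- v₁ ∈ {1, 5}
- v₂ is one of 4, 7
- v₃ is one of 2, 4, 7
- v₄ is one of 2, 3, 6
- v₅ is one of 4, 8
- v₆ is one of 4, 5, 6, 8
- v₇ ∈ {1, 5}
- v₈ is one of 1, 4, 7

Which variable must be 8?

v₅

Among the 8 variables, 3 fits only v₄ (and all 8 values in {1, 2, 3, 4, 5, 6, 7, 8} must be used), so v₄ = 3.
The 7 still-open variables together cover exactly {1, 2, 4, 5, 6, 7, 8} — 7 values for 7 variables — and 2 appears only in v₃'s list, so v₃ = 2.
Among the 6 still-open variables, 6 fits only v₆ (and all 6 values in {1, 4, 5, 6, 7, 8} must be used), so v₆ = 6.
Among the 5 still-open variables, 8 fits only v₅ (and all 5 values in {1, 4, 5, 7, 8} must be used), so v₅ = 8.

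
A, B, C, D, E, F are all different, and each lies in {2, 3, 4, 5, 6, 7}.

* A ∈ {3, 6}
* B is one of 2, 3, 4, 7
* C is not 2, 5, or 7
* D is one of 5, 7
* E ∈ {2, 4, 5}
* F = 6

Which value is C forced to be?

F's domain is down to {6}, so F = 6. Eliminate 6 elsewhere: A, C.
A must be 3 (only option left). Strike 3 from B, C.
So C = 4.

4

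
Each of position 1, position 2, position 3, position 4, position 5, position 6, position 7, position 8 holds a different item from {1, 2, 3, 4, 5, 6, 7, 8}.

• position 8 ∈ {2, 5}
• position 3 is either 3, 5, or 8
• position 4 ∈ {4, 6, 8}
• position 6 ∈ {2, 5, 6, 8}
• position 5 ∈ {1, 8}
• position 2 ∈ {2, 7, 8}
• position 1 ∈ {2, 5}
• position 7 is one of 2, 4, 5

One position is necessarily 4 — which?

position 7

The 8 variables together cover exactly {1, 2, 3, 4, 5, 6, 7, 8} — 8 values for 8 variables — and 1 appears only in position 5's list, so position 5 = 1.
The 7 still-open variables draw from only 7 values {2, 3, 4, 5, 6, 7, 8}, so each is used; only position 3 can be 3, hence position 3 = 3.
The 6 still-open variables draw from only 6 values {2, 4, 5, 6, 7, 8}, so each is used; only position 2 can be 7, hence position 2 = 7.
position 1 and position 8 share exactly the 2 values {2, 5}; by pigeonhole those values go to them, so strike 2, 5 from position 6, position 7.
So 4 goes to position 7.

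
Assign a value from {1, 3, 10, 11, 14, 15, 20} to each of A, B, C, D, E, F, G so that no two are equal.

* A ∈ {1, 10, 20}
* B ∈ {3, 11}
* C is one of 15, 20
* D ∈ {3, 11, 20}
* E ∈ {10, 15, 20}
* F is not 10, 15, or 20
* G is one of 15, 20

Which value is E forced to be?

10

Among the 7 variables, 14 fits only F (and all 7 values in {1, 3, 10, 11, 14, 15, 20} must be used), so F = 14.
The 6 still-open variables together cover exactly {1, 3, 10, 11, 15, 20} — 6 values for 6 variables — and 1 appears only in A's list, so A = 1.
The 5 still-open variables together cover exactly {3, 10, 11, 15, 20} — 5 values for 5 variables — and 10 appears only in E's list, so E = 10.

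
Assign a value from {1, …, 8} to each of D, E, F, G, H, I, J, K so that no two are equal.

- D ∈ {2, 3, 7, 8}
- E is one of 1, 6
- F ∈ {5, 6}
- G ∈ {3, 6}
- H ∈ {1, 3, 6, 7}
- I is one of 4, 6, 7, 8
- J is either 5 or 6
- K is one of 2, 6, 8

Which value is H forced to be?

The 8 variables together cover exactly {1, 2, 3, 4, 5, 6, 7, 8} — 8 values for 8 variables — and 4 appears only in I's list, so I = 4.
The 2 variables F and J are confined to {5, 6}, which locks those values in; drop them from E, G, H, K.
That leaves E = 1. Eliminate 1 elsewhere: H.
G has just one choice, so G = 3. Eliminate 3 elsewhere: D, H.
So H = 7.

7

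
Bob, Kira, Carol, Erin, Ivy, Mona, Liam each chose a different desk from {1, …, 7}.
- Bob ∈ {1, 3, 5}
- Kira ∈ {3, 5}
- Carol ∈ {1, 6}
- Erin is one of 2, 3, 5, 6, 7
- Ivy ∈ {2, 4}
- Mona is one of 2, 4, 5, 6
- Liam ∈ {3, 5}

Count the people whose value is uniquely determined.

3

The 7 variables draw from only 7 values {1, 2, 3, 4, 5, 6, 7}, so each is used; only Erin can be 7, hence Erin = 7.
The 2 variables Kira and Liam are confined to {3, 5}, which locks those values in; drop them from Bob, Mona.
Bob's domain is down to {1}, so Bob = 1. Eliminate 1 elsewhere: Carol.
Carol must be 6 (only option left). So Mona can't be 6.
Determined: Bob=1, Carol=6, Erin=7. The other people each still have more than one consistent value. That makes 3.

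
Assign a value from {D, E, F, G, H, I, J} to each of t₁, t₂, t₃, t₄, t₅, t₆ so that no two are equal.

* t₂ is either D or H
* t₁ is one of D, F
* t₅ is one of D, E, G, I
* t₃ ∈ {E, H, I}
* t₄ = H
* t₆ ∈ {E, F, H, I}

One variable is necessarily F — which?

t₄ must be H (only option left). Remove H from t₂, t₃, t₆.
t₂ must be D (only option left). Strike D from t₁, t₅.
So F goes to t₁.

t₁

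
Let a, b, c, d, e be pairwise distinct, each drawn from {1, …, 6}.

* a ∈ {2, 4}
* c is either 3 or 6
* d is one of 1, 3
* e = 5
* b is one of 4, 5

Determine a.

e has just one choice, so e = 5. Remove 5 from b.
That leaves b = 4. Strike 4 from a.
So a = 2.

2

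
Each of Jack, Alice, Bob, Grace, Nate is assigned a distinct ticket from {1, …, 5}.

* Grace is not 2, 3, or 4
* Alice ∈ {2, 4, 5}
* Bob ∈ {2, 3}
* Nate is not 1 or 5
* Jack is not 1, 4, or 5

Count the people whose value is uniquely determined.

3

The 5 variables draw from only 5 values {1, 2, 3, 4, 5}, so each is used; only Grace can be 1, hence Grace = 1.
The 4 still-open variables together cover exactly {2, 3, 4, 5} — 4 values for 4 variables — and 5 appears only in Alice's list, so Alice = 5.
The 3 still-open variables together cover exactly {2, 3, 4} — 3 values for 3 variables — and 4 appears only in Nate's list, so Nate = 4.
Determined: Alice=5, Grace=1, Nate=4. The other people each still have more than one consistent value. That makes 3.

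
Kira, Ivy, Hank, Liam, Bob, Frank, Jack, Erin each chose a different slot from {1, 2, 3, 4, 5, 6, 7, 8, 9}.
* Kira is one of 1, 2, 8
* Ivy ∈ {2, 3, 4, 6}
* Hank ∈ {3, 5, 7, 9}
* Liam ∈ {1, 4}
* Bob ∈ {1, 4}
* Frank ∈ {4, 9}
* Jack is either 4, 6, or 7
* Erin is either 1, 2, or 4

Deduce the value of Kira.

8

Liam and Bob between them cover only {1, 4} — a naked pair. Remove those values from Kira, Ivy, Frank, Jack, Erin.
Frank must be 9 (only option left). Eliminate 9 elsewhere: Hank.
That leaves Erin = 2. Eliminate 2 elsewhere: Kira, Ivy.
So Kira = 8.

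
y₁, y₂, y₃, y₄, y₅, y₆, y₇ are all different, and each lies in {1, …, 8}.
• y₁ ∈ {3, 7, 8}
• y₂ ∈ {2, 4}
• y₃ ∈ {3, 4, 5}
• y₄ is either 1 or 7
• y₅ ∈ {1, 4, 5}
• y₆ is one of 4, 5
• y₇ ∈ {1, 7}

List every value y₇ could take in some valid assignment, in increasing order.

Among the 7 variables, 2 fits only y₂ (and all 7 values in {1, 2, 3, 4, 5, 7, 8} must be used), so y₂ = 2.
Among the 6 still-open variables, 8 fits only y₁ (and all 6 values in {1, 3, 4, 5, 7, 8} must be used), so y₁ = 8.
The 5 still-open variables together cover exactly {1, 3, 4, 5, 7} — 5 values for 5 variables — and 3 appears only in y₃'s list, so y₃ = 3.
y₄ and y₇ between them cover only {1, 7} — a naked pair. Remove those values from y₅.
No further eliminations apply; y₇ can still be any of 1, 7.

1, 7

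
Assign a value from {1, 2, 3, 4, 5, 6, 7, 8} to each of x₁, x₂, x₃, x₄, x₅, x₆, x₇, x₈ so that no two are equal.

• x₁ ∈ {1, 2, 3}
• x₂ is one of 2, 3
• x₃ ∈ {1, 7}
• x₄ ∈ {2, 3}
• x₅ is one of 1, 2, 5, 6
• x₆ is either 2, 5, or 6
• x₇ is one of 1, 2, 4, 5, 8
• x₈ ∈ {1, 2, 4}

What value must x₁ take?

1

Among the 8 variables, 7 fits only x₃ (and all 8 values in {1, 2, 3, 4, 5, 6, 7, 8} must be used), so x₃ = 7.
Among the 7 still-open variables, 8 fits only x₇ (and all 7 values in {1, 2, 3, 4, 5, 6, 8} must be used), so x₇ = 8.
Among the 6 still-open variables, 4 fits only x₈ (and all 6 values in {1, 2, 3, 4, 5, 6} must be used), so x₈ = 4.
x₂ and x₄ share exactly the 2 values {2, 3}; by pigeonhole those values go to them, so strike 2, 3 from x₁, x₅, x₆.
So x₁ = 1.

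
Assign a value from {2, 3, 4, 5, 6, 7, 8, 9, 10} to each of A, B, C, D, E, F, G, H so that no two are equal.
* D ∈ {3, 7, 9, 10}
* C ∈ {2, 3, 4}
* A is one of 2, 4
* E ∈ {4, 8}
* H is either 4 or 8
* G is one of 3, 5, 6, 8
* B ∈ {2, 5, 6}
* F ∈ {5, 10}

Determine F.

10

The 2 variables E and H are confined to {4, 8}, which locks those values in; drop them from A, C, G.
That leaves A = 2. Strike 2 from B, C.
C's domain is down to {3}, so C = 3. Eliminate 3 elsewhere: D, G.
The 2 variables B and G are confined to {5, 6}, which locks those values in; drop them from F.
So F = 10.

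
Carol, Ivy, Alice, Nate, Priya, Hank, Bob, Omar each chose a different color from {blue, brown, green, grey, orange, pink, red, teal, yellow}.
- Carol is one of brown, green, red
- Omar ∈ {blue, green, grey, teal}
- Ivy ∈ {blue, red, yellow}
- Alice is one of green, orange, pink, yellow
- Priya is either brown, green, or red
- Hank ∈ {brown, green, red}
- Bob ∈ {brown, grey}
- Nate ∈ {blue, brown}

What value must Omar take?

The 3 variables Carol, Priya, Hank are confined to {brown, green, red}, which locks those values in; drop them from Ivy, Alice, Nate, Bob, Omar.
Nate's domain is down to {blue}, so Nate = blue. Remove blue from Ivy, Omar.
Bob's domain is down to {grey}, so Bob = grey. Strike grey from Omar.
So Omar = teal.

teal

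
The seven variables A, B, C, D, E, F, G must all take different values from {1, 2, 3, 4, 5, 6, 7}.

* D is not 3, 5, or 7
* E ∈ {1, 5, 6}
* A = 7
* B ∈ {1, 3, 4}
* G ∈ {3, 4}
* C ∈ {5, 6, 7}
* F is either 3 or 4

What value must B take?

1

A must be 7 (only option left). Eliminate 7 elsewhere: C.
Among the 6 still-open variables, 2 fits only D (and all 6 values in {1, 2, 3, 4, 5, 6} must be used), so D = 2.
The 2 variables F and G are confined to {3, 4}, which locks those values in; drop them from B.
So B = 1.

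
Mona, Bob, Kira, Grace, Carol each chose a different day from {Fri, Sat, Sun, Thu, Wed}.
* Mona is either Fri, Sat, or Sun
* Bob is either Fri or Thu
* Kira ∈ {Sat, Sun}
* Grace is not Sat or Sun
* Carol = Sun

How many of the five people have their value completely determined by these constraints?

5

Carol must be Sun (only option left). Remove Sun from Mona, Kira.
Kira must be Sat (only option left). Eliminate Sat elsewhere: Mona.
That leaves Mona = Fri. Strike Fri from Bob, Grace.
That leaves Bob = Thu. Strike Thu from Grace.
Grace's domain is down to {Wed}, so Grace = Wed.
Every person is fixed: Mona=Fri, Bob=Thu, Kira=Sat, Grace=Wed, Carol=Sun. That makes 5.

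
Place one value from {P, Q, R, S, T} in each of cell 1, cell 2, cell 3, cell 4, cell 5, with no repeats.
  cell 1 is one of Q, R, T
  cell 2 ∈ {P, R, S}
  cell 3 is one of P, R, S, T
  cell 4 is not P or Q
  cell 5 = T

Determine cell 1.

Q

cell 5's domain is down to {T}, so cell 5 = T. Eliminate T elsewhere: cell 1, cell 3, cell 4.
Among the 4 still-open variables, Q fits only cell 1 (and all 4 values in {P, Q, R, S} must be used), so cell 1 = Q.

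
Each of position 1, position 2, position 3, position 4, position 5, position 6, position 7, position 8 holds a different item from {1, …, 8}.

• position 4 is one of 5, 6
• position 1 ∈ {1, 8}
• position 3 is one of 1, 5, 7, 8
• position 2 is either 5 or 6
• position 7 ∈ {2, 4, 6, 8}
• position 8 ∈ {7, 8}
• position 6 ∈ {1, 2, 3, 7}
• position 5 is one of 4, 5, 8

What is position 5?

Among the 8 variables, 3 fits only position 6 (and all 8 values in {1, 2, 3, 4, 5, 6, 7, 8} must be used), so position 6 = 3.
The 7 still-open variables together cover exactly {1, 2, 4, 5, 6, 7, 8} — 7 values for 7 variables — and 2 appears only in position 7's list, so position 7 = 2.
The 6 still-open variables together cover exactly {1, 4, 5, 6, 7, 8} — 6 values for 6 variables — and 4 appears only in position 5's list, so position 5 = 4.

4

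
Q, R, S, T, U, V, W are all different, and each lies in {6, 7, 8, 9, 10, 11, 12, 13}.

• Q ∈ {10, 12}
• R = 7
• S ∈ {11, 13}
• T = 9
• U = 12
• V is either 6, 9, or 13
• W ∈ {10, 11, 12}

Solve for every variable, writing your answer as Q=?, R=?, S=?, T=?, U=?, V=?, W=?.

Q=10, R=7, S=13, T=9, U=12, V=6, W=11

R's domain is down to {7}, so R = 7.
T has just one choice, so T = 9. So V can't be 9.
U must be 12 (only option left). Strike 12 from Q, W.
That leaves Q = 10. Remove 10 from W.
W must be 11 (only option left). Remove 11 from S.
S's domain is down to {13}, so S = 13. Remove 13 from V.
That leaves V = 6.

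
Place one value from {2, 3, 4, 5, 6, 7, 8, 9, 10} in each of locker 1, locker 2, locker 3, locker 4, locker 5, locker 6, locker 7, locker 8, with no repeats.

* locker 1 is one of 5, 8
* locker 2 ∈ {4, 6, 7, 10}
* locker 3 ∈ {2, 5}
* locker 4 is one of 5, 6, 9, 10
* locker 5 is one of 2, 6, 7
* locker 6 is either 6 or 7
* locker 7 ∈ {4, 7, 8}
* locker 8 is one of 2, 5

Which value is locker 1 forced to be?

The 8 variables together cover exactly {2, 4, 5, 6, 7, 8, 9, 10} — 8 values for 8 variables — and 9 appears only in locker 4's list, so locker 4 = 9.
The 7 still-open variables draw from only 7 values {2, 4, 5, 6, 7, 8, 10}, so each is used; only locker 2 can be 10, hence locker 2 = 10.
The 6 still-open variables draw from only 6 values {2, 4, 5, 6, 7, 8}, so each is used; only locker 7 can be 4, hence locker 7 = 4.
The 5 still-open variables draw from only 5 values {2, 5, 6, 7, 8}, so each is used; only locker 1 can be 8, hence locker 1 = 8.

8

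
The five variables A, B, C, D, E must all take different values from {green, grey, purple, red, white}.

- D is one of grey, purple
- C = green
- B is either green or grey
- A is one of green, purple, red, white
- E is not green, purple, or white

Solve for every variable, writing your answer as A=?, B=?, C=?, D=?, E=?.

A=white, B=grey, C=green, D=purple, E=red

C has just one choice, so C = green. Eliminate green elsewhere: A, B.
B has just one choice, so B = grey. Strike grey from D, E.
D has just one choice, so D = purple. Strike purple from A.
That leaves E = red. Eliminate red elsewhere: A.
A has just one choice, so A = white.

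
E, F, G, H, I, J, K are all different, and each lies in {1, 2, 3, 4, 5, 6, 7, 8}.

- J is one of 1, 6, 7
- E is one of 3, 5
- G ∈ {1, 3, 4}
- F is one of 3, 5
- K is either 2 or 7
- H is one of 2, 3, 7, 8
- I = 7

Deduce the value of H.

8

I's domain is down to {7}, so I = 7. Remove 7 from H, J, K.
K has just one choice, so K = 2. So H can't be 2.
E and F share exactly the 2 values {3, 5}; by pigeonhole those values go to them, so strike 3, 5 from G, H.
So H = 8.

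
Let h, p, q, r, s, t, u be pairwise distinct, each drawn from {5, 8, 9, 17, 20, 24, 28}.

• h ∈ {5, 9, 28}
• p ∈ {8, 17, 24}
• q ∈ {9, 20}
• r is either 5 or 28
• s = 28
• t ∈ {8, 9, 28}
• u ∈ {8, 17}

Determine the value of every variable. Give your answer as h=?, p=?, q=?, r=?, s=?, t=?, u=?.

s must be 28 (only option left). Remove 28 from h, r, t.
That leaves r = 5. Eliminate 5 elsewhere: h.
h's domain is down to {9}, so h = 9. Remove 9 from q, t.
q must be 20 (only option left).
t's domain is down to {8}, so t = 8. Remove 8 from p, u.
That leaves u = 17. So p can't be 17.
That leaves p = 24.

h=9, p=24, q=20, r=5, s=28, t=8, u=17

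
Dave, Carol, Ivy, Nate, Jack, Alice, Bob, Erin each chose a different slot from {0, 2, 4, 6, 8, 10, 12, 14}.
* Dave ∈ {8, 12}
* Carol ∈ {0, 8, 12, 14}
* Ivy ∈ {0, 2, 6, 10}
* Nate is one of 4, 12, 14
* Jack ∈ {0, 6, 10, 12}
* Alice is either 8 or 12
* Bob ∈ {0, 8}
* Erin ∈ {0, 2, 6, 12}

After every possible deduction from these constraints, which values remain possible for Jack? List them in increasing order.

6, 10

The 8 variables together cover exactly {0, 2, 4, 6, 8, 10, 12, 14} — 8 values for 8 variables — and 4 appears only in Nate's list, so Nate = 4.
The 7 still-open variables draw from only 7 values {0, 2, 6, 8, 10, 12, 14}, so each is used; only Carol can be 14, hence Carol = 14.
The 2 variables Dave and Alice are confined to {8, 12}, which locks those values in; drop them from Jack, Bob, Erin.
Bob must be 0 (only option left). Eliminate 0 elsewhere: Ivy, Jack, Erin.
No further eliminations apply; Jack can still be any of 6, 10.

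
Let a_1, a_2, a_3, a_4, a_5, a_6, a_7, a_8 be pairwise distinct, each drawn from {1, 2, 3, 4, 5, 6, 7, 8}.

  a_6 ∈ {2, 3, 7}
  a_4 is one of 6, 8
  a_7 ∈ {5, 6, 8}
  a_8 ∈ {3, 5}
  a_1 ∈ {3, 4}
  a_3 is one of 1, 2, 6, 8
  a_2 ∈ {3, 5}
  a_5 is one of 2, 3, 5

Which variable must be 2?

The 8 variables draw from only 8 values {1, 2, 3, 4, 5, 6, 7, 8}, so each is used; only a_3 can be 1, hence a_3 = 1.
The 7 still-open variables draw from only 7 values {2, 3, 4, 5, 6, 7, 8}, so each is used; only a_1 can be 4, hence a_1 = 4.
Among the 6 still-open variables, 7 fits only a_6 (and all 6 values in {2, 3, 5, 6, 7, 8} must be used), so a_6 = 7.
The 5 still-open variables draw from only 5 values {2, 3, 5, 6, 8}, so each is used; only a_5 can be 2, hence a_5 = 2.

a_5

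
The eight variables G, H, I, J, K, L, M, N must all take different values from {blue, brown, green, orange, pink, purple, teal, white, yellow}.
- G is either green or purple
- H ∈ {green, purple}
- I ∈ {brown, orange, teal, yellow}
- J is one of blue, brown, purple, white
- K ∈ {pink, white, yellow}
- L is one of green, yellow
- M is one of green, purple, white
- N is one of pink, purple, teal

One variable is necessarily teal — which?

The 2 variables G and H are confined to {green, purple}, which locks those values in; drop them from J, L, M, N.
L must be yellow (only option left). Eliminate yellow elsewhere: I, K.
That leaves M = white. Remove white from J, K.
K has just one choice, so K = pink. Strike pink from N.
So teal goes to N.

N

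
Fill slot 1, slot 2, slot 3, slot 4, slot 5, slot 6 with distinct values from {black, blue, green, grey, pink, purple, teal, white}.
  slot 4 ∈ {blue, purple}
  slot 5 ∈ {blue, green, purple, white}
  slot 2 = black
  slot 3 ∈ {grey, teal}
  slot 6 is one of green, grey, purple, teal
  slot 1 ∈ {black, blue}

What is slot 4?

slot 2 must be black (only option left). Strike black from slot 1.
That leaves slot 1 = blue. Strike blue from slot 4, slot 5.
So slot 4 = purple.

purple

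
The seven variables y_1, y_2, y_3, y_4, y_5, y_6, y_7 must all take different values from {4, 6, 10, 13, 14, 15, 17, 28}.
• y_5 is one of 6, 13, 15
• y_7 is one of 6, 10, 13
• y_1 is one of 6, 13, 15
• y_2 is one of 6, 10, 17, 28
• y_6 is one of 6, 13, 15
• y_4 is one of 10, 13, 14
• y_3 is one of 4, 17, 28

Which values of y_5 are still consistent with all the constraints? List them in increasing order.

y_1, y_5, y_6 between them cover only {6, 13, 15} — a naked triple. Remove those values from y_2, y_4, y_7.
y_7 must be 10 (only option left). So y_2, y_4 can't be 10.
y_4's domain is down to {14}, so y_4 = 14.
No further eliminations apply; y_5 can still be any of 6, 13, 15.

6, 13, 15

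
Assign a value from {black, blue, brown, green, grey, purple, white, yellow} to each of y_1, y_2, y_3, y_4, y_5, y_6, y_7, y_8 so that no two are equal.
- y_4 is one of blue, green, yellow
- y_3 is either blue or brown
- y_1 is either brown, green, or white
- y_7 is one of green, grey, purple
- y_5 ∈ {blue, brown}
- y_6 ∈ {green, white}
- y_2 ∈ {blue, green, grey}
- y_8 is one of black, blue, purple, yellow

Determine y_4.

yellow

The 8 variables together cover exactly {black, blue, brown, green, grey, purple, white, yellow} — 8 values for 8 variables — and black appears only in y_8's list, so y_8 = black.
Among the 7 still-open variables, purple fits only y_7 (and all 7 values in {blue, brown, green, grey, purple, white, yellow} must be used), so y_7 = purple.
The 6 still-open variables draw from only 6 values {blue, brown, green, grey, white, yellow}, so each is used; only y_2 can be grey, hence y_2 = grey.
The 5 still-open variables draw from only 5 values {blue, brown, green, white, yellow}, so each is used; only y_4 can be yellow, hence y_4 = yellow.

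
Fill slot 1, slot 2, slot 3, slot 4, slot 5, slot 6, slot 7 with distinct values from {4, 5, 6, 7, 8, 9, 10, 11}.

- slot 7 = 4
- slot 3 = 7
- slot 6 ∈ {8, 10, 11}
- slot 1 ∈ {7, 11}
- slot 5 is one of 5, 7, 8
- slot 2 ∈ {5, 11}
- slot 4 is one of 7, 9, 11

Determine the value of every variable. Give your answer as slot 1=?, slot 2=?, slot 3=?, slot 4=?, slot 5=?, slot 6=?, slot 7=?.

slot 1=11, slot 2=5, slot 3=7, slot 4=9, slot 5=8, slot 6=10, slot 7=4

slot 3 must be 7 (only option left). Eliminate 7 elsewhere: slot 1, slot 4, slot 5.
slot 7 must be 4 (only option left).
slot 1 must be 11 (only option left). Strike 11 from slot 2, slot 4, slot 6.
slot 2's domain is down to {5}, so slot 2 = 5. Remove 5 from slot 5.
slot 4 must be 9 (only option left).
slot 5's domain is down to {8}, so slot 5 = 8. Strike 8 from slot 6.
That leaves slot 6 = 10.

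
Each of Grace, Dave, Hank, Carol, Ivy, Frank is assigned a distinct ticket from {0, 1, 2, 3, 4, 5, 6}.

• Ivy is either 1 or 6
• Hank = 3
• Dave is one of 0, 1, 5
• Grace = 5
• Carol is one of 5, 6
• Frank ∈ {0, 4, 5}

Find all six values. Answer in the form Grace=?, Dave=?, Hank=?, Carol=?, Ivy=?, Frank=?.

Grace=5, Dave=0, Hank=3, Carol=6, Ivy=1, Frank=4

Grace has just one choice, so Grace = 5. Eliminate 5 elsewhere: Dave, Carol, Frank.
Hank has just one choice, so Hank = 3.
That leaves Carol = 6. So Ivy can't be 6.
That leaves Ivy = 1. Strike 1 from Dave.
Dave has just one choice, so Dave = 0. Eliminate 0 elsewhere: Frank.
Frank's domain is down to {4}, so Frank = 4.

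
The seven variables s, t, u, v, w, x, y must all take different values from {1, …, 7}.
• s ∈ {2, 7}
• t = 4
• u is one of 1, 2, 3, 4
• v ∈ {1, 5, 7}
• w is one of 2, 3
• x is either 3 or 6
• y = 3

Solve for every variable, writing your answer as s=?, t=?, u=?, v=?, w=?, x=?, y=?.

s=7, t=4, u=1, v=5, w=2, x=6, y=3

t has just one choice, so t = 4. So u can't be 4.
y must be 3 (only option left). Eliminate 3 elsewhere: u, w, x.
w's domain is down to {2}, so w = 2. Remove 2 from s, u.
That leaves x = 6.
s must be 7 (only option left). Remove 7 from v.
u must be 1 (only option left). Strike 1 from v.
v must be 5 (only option left).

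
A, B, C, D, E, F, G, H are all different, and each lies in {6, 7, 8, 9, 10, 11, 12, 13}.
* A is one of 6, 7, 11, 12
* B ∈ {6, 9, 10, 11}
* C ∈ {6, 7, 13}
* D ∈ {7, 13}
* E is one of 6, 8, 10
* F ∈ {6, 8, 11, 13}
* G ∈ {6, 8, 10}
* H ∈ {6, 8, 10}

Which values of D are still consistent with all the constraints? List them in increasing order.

7, 13

Among the 8 variables, 9 fits only B (and all 8 values in {6, 7, 8, 9, 10, 11, 12, 13} must be used), so B = 9.
Among the 7 still-open variables, 12 fits only A (and all 7 values in {6, 7, 8, 10, 11, 12, 13} must be used), so A = 12.
The 6 still-open variables together cover exactly {6, 7, 8, 10, 11, 13} — 6 values for 6 variables — and 11 appears only in F's list, so F = 11.
E, G, H share exactly the 3 values {6, 8, 10}; by pigeonhole those values go to them, so strike 6, 8, 10 from C.
No further eliminations apply; D can still be any of 7, 13.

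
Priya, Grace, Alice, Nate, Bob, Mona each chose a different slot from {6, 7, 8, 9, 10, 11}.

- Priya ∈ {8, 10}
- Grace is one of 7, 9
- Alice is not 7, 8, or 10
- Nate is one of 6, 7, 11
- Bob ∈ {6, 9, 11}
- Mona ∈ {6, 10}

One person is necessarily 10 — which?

The 6 variables draw from only 6 values {6, 7, 8, 9, 10, 11}, so each is used; only Priya can be 8, hence Priya = 8.
Among the 5 still-open variables, 10 fits only Mona (and all 5 values in {6, 7, 9, 10, 11} must be used), so Mona = 10.

Mona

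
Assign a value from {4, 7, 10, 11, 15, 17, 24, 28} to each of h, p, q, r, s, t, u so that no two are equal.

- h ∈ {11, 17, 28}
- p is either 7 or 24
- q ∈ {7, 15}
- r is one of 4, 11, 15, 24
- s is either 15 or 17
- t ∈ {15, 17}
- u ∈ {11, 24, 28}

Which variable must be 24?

The 7 variables together cover exactly {4, 7, 11, 15, 17, 24, 28} — 7 values for 7 variables — and 4 appears only in r's list, so r = 4.
s and t between them cover only {15, 17} — a naked pair. Remove those values from h, q.
q's domain is down to {7}, so q = 7. Remove 7 from p.
So 24 goes to p.

p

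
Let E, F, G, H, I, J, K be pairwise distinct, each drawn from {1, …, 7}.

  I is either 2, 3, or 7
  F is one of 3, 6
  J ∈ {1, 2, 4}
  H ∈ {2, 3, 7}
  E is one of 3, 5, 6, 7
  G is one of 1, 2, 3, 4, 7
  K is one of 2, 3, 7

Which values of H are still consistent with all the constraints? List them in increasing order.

Among the 7 variables, 5 fits only E (and all 7 values in {1, 2, 3, 4, 5, 6, 7} must be used), so E = 5.
The 6 still-open variables draw from only 6 values {1, 2, 3, 4, 6, 7}, so each is used; only F can be 6, hence F = 6.
H, I, K between them cover only {2, 3, 7} — a naked triple. Remove those values from G, J.
No further eliminations apply; H can still be any of 2, 3, 7.

2, 3, 7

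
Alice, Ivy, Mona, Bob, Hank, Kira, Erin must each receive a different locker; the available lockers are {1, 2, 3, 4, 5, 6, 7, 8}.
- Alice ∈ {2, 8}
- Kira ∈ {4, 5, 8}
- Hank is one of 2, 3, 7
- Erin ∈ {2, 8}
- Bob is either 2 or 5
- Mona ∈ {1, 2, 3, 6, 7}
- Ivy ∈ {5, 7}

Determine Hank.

3

The 2 variables Alice and Erin are confined to {2, 8}, which locks those values in; drop them from Mona, Bob, Hank, Kira.
Bob must be 5 (only option left). Eliminate 5 elsewhere: Ivy, Kira.
Kira's domain is down to {4}, so Kira = 4.
Ivy has just one choice, so Ivy = 7. So Mona, Hank can't be 7.
So Hank = 3.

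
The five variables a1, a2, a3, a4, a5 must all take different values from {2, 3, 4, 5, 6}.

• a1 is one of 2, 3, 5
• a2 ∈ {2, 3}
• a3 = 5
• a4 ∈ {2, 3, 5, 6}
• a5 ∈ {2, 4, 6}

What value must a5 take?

4

a3 must be 5 (only option left). Strike 5 from a1, a4.
The 4 still-open variables draw from only 4 values {2, 3, 4, 6}, so each is used; only a5 can be 4, hence a5 = 4.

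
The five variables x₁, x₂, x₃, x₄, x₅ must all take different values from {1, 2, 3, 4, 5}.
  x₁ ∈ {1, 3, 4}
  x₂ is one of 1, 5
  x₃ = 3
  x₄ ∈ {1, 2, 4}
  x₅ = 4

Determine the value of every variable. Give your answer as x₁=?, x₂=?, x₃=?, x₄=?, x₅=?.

x₁=1, x₂=5, x₃=3, x₄=2, x₅=4

x₃ has just one choice, so x₃ = 3. Strike 3 from x₁.
x₅ must be 4 (only option left). So x₁, x₄ can't be 4.
x₁ must be 1 (only option left). Remove 1 from x₂, x₄.
x₂ must be 5 (only option left).
x₄ must be 2 (only option left).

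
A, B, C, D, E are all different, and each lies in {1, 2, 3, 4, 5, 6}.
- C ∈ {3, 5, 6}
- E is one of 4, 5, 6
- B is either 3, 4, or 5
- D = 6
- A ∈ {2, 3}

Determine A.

2

D has just one choice, so D = 6. Remove 6 from C, E.
The 4 still-open variables together cover exactly {2, 3, 4, 5} — 4 values for 4 variables — and 2 appears only in A's list, so A = 2.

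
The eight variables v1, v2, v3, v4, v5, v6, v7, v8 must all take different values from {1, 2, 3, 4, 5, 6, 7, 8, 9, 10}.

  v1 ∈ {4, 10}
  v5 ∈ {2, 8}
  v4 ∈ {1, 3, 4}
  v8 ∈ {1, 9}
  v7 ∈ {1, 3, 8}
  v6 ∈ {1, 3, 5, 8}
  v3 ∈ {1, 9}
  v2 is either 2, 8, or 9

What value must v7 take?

3

The 8 variables together cover exactly {1, 2, 3, 4, 5, 8, 9, 10} — 8 values for 8 variables — and 5 appears only in v6's list, so v6 = 5.
The 7 still-open variables draw from only 7 values {1, 2, 3, 4, 8, 9, 10}, so each is used; only v1 can be 10, hence v1 = 10.
The 6 still-open variables draw from only 6 values {1, 2, 3, 4, 8, 9}, so each is used; only v4 can be 4, hence v4 = 4.
The 5 still-open variables draw from only 5 values {1, 2, 3, 8, 9}, so each is used; only v7 can be 3, hence v7 = 3.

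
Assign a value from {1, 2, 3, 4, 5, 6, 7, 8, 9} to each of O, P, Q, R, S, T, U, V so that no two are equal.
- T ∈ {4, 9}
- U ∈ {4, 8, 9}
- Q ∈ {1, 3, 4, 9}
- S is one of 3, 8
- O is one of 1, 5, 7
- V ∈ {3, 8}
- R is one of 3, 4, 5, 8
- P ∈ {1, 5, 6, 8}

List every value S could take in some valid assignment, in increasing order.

Among the 8 variables, 6 fits only P (and all 8 values in {1, 3, 4, 5, 6, 7, 8, 9} must be used), so P = 6.
The 7 still-open variables together cover exactly {1, 3, 4, 5, 7, 8, 9} — 7 values for 7 variables — and 7 appears only in O's list, so O = 7.
The 6 still-open variables together cover exactly {1, 3, 4, 5, 8, 9} — 6 values for 6 variables — and 1 appears only in Q's list, so Q = 1.
The 5 still-open variables draw from only 5 values {3, 4, 5, 8, 9}, so each is used; only R can be 5, hence R = 5.
The 2 variables S and V are confined to {3, 8}, which locks those values in; drop them from U.
No further eliminations apply; S can still be any of 3, 8.

3, 8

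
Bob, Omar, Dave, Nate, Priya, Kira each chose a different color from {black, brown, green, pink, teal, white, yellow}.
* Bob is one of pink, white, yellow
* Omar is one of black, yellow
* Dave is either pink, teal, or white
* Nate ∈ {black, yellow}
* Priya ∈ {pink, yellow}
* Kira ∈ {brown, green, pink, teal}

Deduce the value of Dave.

The 2 variables Omar and Nate are confined to {black, yellow}, which locks those values in; drop them from Bob, Priya.
Priya must be pink (only option left). Strike pink from Bob, Dave, Kira.
Bob's domain is down to {white}, so Bob = white. Remove white from Dave.
So Dave = teal.

teal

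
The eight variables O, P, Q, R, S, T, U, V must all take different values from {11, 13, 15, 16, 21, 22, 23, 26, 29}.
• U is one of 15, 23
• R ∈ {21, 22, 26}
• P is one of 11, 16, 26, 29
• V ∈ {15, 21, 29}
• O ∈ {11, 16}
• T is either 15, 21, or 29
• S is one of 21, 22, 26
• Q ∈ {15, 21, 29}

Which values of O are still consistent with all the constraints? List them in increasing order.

The 8 variables together cover exactly {11, 15, 16, 21, 22, 23, 26, 29} — 8 values for 8 variables — and 23 appears only in U's list, so U = 23.
The 3 variables Q, T, V are confined to {15, 21, 29}, which locks those values in; drop them from P, R, S.
The 2 variables R and S are confined to {22, 26}, which locks those values in; drop them from P.
No further eliminations apply; O can still be any of 11, 16.

11, 16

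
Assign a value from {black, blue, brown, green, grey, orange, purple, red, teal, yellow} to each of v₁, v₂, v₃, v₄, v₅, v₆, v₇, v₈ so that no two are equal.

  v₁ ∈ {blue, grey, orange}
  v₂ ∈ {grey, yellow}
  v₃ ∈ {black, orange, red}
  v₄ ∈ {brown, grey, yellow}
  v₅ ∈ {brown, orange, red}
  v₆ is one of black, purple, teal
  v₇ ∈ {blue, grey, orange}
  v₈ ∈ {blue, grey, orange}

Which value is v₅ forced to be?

red

v₁, v₇, v₈ between them cover only {blue, grey, orange} — a naked triple. Remove those values from v₂, v₃, v₄, v₅.
That leaves v₂ = yellow. Strike yellow from v₄.
v₄ has just one choice, so v₄ = brown. Eliminate brown elsewhere: v₅.
So v₅ = red.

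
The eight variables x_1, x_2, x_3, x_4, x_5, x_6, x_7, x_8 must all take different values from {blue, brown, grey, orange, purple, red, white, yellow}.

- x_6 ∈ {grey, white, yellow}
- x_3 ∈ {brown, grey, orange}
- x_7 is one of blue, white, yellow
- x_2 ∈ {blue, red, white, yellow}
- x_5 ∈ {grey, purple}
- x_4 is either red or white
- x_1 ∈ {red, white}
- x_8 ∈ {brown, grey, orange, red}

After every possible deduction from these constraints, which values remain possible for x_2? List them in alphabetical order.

Among the 8 variables, purple fits only x_5 (and all 8 values in {blue, brown, grey, orange, purple, red, white, yellow} must be used), so x_5 = purple.
x_1 and x_4 share exactly the 2 values {red, white}; by pigeonhole those values go to them, so strike red, white from x_2, x_6, x_7, x_8.
x_2 and x_7 between them cover only {blue, yellow} — a naked pair. Remove those values from x_6.
That leaves x_6 = grey. So x_3, x_8 can't be grey.
No further eliminations apply; x_2 can still be any of blue, yellow.

blue, yellow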